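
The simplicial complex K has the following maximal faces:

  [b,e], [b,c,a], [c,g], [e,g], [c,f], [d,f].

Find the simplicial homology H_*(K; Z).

Take the total order a < b < c < d < e < f < g on the vertex set. Then K (dimension 2) consists of the simplices:

  0-simplices (7): a, b, c, d, e, f, g
  1-simplices (8): ab, ac, bc, be, cf, cg, df, eg
  2-simplices (1): abc

Hence C_0 ≅ Z^7, C_1 ≅ Z^8, C_2 ≅ Z^1.

∂_1: C_1 → C_0 is given by ∂[p,q] = [q] − [p].
The resulting 7×8 matrix has rank 6, and its Smith normal form has invariant factors (1,1,1,1,1,1).

The boundary map ∂_2: C_2 → C_1 acts by ∂[p,q,r] = [q,r] − [p,r] + [p,q]. For instance
  ∂abc = bc − ac + ab.
As a 8×1 matrix over Z this has rank 1, with invariant factors (1).

Computing H_k = (kernel of ∂_k) / (image of ∂_{k+1}):

  H_0: rank C_0 − rank ∂_1 = 7 − 6 = 1, and the invariant factors of ∂_1 are all 1, so H_0 = Z.
  H_1: rank ker ∂_1 − rank ∂_2 = (8 − 6) − 1 = 1, and the invariant factors of ∂_2 are all 1, so H_1 = Z.
  H_2: rank ker ∂_2 − rank ∂_3 = (1 − 1) − 0 = 0, and there is no ∂_3, so H_2 = 0.

H_0 = Z,  H_1 = Z,  H_2 = 0.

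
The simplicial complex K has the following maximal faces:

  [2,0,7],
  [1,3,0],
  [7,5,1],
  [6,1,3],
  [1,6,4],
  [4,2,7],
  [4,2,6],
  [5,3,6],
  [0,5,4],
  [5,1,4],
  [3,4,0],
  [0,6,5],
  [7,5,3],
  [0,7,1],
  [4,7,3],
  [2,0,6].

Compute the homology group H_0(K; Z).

Fix the vertex order 0 < 1 < 2 < 3 < 4 < 5 < 6 < 7 and write every simplex with vertices in increasing order. Then dim K = 2 and the simplices of K are:

  0-simplices (8): [0], [1], [2], [3], [4], [5], [6], [7]
  1-simplices (24): (24 of them)
  2-simplices (16): [0,1,3], [0,1,7], [0,2,6], [0,2,7], [0,3,4], [0,4,5], [0,5,6], [1,3,6], [1,4,5], [1,4,6], [1,5,7], [2,4,6], [2,4,7], [3,4,7], [3,5,6], [3,5,7]

Hence C_0 ≅ Z^8, C_1 ≅ Z^24, C_2 ≅ Z^16.

∂_1: C_1 → C_0 maps an edge to its endpoints' difference, ∂[p,q] = q − p. For instance
  ∂[1,6] = [6] − [1].
This gives a 8×24 integer matrix of rank 7; reducing to Smith normal form yields diagonal entries (1,1,1,1,1,1,1).

∂_2: C_2 → C_1 sends each 2-simplex [p,q,r] to [q,r] − [p,r] + [p,q]. For instance
  ∂[2,4,6] = [4,6] − [2,6] + [2,4],
  ∂[0,3,4] = [3,4] − [0,4] + [0,3].
As a 24×16 matrix over Z this has rank 15, with invariant factors (1,1,1,1,1,1,1,1,1,1,1,1,1,1,1).

Reading off H_k = ker ∂_k / im ∂_{k+1}:

  H_0: rank C_0 − rank ∂_1 = 8 − 7 = 1, and the invariant factors of ∂_1 are all 1, so H_0 = Z.

(K is a triangulation of the torus T^2.)

H_0 ≅ Z.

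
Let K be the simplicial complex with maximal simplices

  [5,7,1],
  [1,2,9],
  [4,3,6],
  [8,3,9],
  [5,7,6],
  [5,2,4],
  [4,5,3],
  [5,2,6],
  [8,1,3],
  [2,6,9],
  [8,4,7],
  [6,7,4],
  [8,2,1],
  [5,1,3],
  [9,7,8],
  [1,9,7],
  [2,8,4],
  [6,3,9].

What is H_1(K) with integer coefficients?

Take the total order 1 < 2 < 3 < 4 < 5 < 6 < 7 < 8 < 9 on the vertex set. Then K (dimension 2) consists of the simplices:

  0-simplices (9): [1], [2], [3], [4], [5], [6], [7], [8], [9]
  1-simplices (27): (27 of them)
  2-simplices (18): [1,2,8], [1,2,9], [1,3,5], [1,3,8], [1,5,7], [1,7,9], [2,4,5], [2,4,8], [2,5,6], [2,6,9], [3,4,5], [3,4,6], [3,6,9], [3,8,9], [4,6,7], [4,7,8], [5,6,7], [7,8,9]

so the chain groups are C_0 ≅ Z^9, C_1 ≅ Z^27, C_2 ≅ Z^18.

The boundary map ∂_1: C_1 → C_0 is given by ∂[p,q] = [q] − [p].
The resulting 9×27 matrix has rank 8, and its Smith normal form has invariant factors (1,1,1,1,1,1,1,1).

The boundary map ∂_2: C_2 → C_1 sends each 2-simplex [p,q,r] to [q,r] − [p,r] + [p,q]. For instance
  ∂[4,6,7] = [6,7] − [4,7] + [4,6],
  ∂[7,8,9] = [8,9] − [7,9] + [7,8].
As a 27×18 matrix over Z this has rank 18, with invariant factors (1,1,1,1,1,1,1,1,1,1,1,1,1,1,1,1,1,2).

Now H_k = ker ∂_k / im ∂_{k+1}, so:

  H_1: rank ker ∂_1 − rank ∂_2 = (27 − 8) − 18 = 1, and ∂_2 has invariant factor 2 > 1, so H_1 ≅ Z ⊕ Z_2.

H_1 ≅ Z ⊕ Z_2.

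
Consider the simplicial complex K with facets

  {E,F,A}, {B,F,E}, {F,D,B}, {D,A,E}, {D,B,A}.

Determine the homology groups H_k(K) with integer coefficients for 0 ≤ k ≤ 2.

H_0 ≅ Z,  H_1 ≅ Z,  H_2 = 0.

K has 5 vertices, 10 edges, 5 triangles.
rank ∂_0 = 0, rank ∂_1 = 4 ⇒ b_0 = 5 − 0 − 4 = 1; all invariant factors of ∂_1 are 1 so no torsion. So H_0 ≅ Z.
rank ∂_1 = 4, rank ∂_2 = 5 ⇒ b_1 = 10 − 4 − 5 = 1; all invariant factors of ∂_2 are 1 so no torsion. So H_1 ≅ Z.
rank ∂_2 = 5, rank ∂_3 = 0 ⇒ b_2 = 5 − 5 − 0 = 0. So H_2 ≅ 0.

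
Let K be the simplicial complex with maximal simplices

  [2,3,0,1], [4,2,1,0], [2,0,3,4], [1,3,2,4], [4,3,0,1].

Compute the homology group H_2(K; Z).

H_2 = 0.

Order the vertices as 0 < 1 < 2 < 3 < 4. Listing each simplex with vertices in this order, K has dimension 3 with simplices:

  0-simplices (5): [0], [1], [2], [3], [4]
  1-simplices (10): [0,1], [0,2], [0,3], [0,4], [1,2], [1,3], [1,4], [2,3], [2,4], [3,4]
  2-simplices (10): [0,1,2], [0,1,3], [0,1,4], [0,2,3], [0,2,4], [0,3,4], [1,2,3], [1,2,4], [1,3,4], [2,3,4]
  3-simplices (5): [0,1,2,3], [0,1,2,4], [0,1,3,4], [0,2,3,4], [1,2,3,4]

Hence C_0 ≅ Z^5, C_1 ≅ Z^10, C_2 ≅ Z^10, C_3 ≅ Z^5.

Boundary ∂_1: C_1 → C_0 sends each edge [p,q] (with p < q) to q − p.
As a 5×10 matrix over Z this has rank 4, with invariant factors (1,1,1,1).

The boundary map ∂_2: C_2 → C_1 sends each 2-simplex [p,q,r] to [q,r] − [p,r] + [p,q]. For instance
  ∂[0,1,2] = [1,2] − [0,2] + [0,1],
  ∂[2,3,4] = [3,4] − [2,4] + [2,3].
As a 10×10 matrix over Z this has rank 6, with invariant factors (1,1,1,1,1,1).

Boundary ∂_3: C_3 → C_2 sends each 3-simplex σ to the alternating sum Σ_i (−1)^i (σ with its i-th vertex removed). For instance
  ∂[0,1,2,3] = [1,2,3] − [0,2,3] + [0,1,3] − [0,1,2],
  ∂[1,2,3,4] = [2,3,4] − [1,3,4] + [1,2,4] − [1,2,3].
The 10×5 boundary matrix has rank 4 and Smith normal form diag(1,1,1,1).

Now H_k = ker ∂_k / im ∂_{k+1}, so:

  H_2: rank ker ∂_2 − rank ∂_3 = (10 − 6) − 4 = 0, and the invariant factors of ∂_3 are all 1, so H_2 = 0.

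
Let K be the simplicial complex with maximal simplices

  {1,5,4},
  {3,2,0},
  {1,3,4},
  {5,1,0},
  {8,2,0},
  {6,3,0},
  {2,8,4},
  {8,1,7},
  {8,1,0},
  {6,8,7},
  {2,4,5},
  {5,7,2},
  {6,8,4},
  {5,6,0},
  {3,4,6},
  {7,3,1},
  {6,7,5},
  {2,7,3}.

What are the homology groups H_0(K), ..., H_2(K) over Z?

Order the vertices as 0 < 1 < 2 < 3 < 4 < 5 < 6 < 7 < 8. Listing each simplex with vertices in this order, K has dimension 2 with simplices:

  0-simplices (9): [0], [1], [2], [3], [4], [5], [6], [7], [8]
  1-simplices (27): (27 of them)
  2-simplices (18): [0,1,5], [0,1,8], [0,2,3], [0,2,8], [0,3,6], [0,5,6], [1,3,4], [1,3,7], [1,4,5], [1,7,8], [2,3,7], [2,4,5], [2,4,8], [2,5,7], [3,4,6], [4,6,8], [5,6,7], [6,7,8]

so the chain groups are C_0 ≅ Z^9, C_1 ≅ Z^27, C_2 ≅ Z^18.

The boundary map ∂_1: C_1 → C_0 sends each edge [p,q] (with p < q) to q − p.
The 9×27 boundary matrix has rank 8 and Smith normal form diag(1,1,1,1,1,1,1,1).

Boundary ∂_2: C_2 → C_1 maps a triangle to the signed sum of its edges. For instance
  ∂[2,5,7] = [5,7] − [2,7] + [2,5],
  ∂[0,5,6] = [5,6] − [0,6] + [0,5].
The resulting 27×18 matrix has rank 17, and its Smith normal form has invariant factors (1,1,1,1,1,1,1,1,1,1,1,1,1,1,1,1,1).

Computing H_k = (kernel of ∂_k) / (image of ∂_{k+1}):

  H_0: rank C_0 − rank ∂_1 = 9 − 8 = 1, and the invariant factors of ∂_1 are all 1, so H_0 ≅ Z.
  H_1: rank ker ∂_1 − rank ∂_2 = (27 − 8) − 17 = 2, and the invariant factors of ∂_2 are all 1, so H_1 ≅ Z^2.
  H_2: rank ker ∂_2 − rank ∂_3 = (18 − 17) − 0 = 1, and there is no ∂_3, so H_2 ≅ Z.

As a check, the Euler characteristic is 9 − 27 + 18 = 0, which agrees with 1 − 2 + 1 = 0.
(K is a triangulation of the torus T^2.)

H_0 ≅ Z,  H_1 ≅ Z^2,  H_2 ≅ Z.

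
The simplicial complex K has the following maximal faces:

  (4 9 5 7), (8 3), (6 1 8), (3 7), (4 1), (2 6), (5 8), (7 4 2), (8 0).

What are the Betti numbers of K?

Take the total order 0 < 1 < 2 < 3 < 4 < 5 < 6 < 7 < 8 < 9 on the vertex set. Then K (dimension 3) consists of the simplices:

  0-simplices (10): [0], [1], [2], [3], [4], [5], [6], [7], [8], [9]
  1-simplices (17): [0,8], [1,4], [1,6], [1,8], [2,4], [2,6], [2,7], [3,7], [3,8], [4,5], [4,7], [4,9], [5,7], [5,8], [5,9], [6,8], [7,9]
  2-simplices (6): [1,6,8], [2,4,7], [4,5,7], [4,5,9], [4,7,9], [5,7,9]
  3-simplices (1): [4,5,7,9]

so the chain groups are C_0 ≅ Z^10, C_1 ≅ Z^17, C_2 ≅ Z^6, C_3 ≅ Z^1.

The boundary map ∂_1: C_1 → C_0 maps an edge to its endpoints' difference, ∂[p,q] = q − p. For instance
  ∂[1,4] = [4] − [1].
This gives a 10×17 integer matrix of rank 9; reducing to Smith normal form yields diagonal entries (1,1,1,1,1,1,1,1,1).

∂_2: C_2 → C_1 acts by ∂[p,q,r] = [q,r] − [p,r] + [p,q]. For instance
  ∂[4,7,9] = [7,9] − [4,9] + [4,7],
  ∂[1,6,8] = [6,8] − [1,8] + [1,6].
The resulting 17×6 matrix has rank 5, and its Smith normal form has invariant factors (1,1,1,1,1).

∂_3: C_3 → C_2 sends each 3-simplex σ to the alternating sum Σ_i (−1)^i (σ with its i-th vertex removed). For instance
  ∂[4,5,7,9] = [5,7,9] − [4,7,9] + [4,5,9] − [4,5,7].
As a 6×1 matrix over Z this has rank 1, with invariant factors (1).

Reading off H_k = ker ∂_k / im ∂_{k+1}:

  H_0: rank C_0 − rank ∂_1 = 10 − 9 = 1, and the invariant factors of ∂_1 are all 1, so H_0 = Z.
  H_1: rank ker ∂_1 − rank ∂_2 = (17 − 9) − 5 = 3, and the invariant factors of ∂_2 are all 1, so H_1 = Z^3.
  H_2: rank ker ∂_2 − rank ∂_3 = (6 − 5) − 1 = 0, and the invariant factors of ∂_3 are all 1, so H_2 = 0.
  H_3: rank ker ∂_3 − rank ∂_4 = (1 − 1) − 0 = 0, and there is no ∂_4, so H_3 = 0.

As a check, the Euler characteristic is 10 − 17 + 6 − 1 = -2, which agrees with 1 − 3 + 0 − 0 = -2.

Hence the Betti numbers are b_0 = 1, b_1 = 3, b_2 = 0, b_3 = 0.

b_0 = 1, b_1 = 3, b_2 = 0, b_3 = 0.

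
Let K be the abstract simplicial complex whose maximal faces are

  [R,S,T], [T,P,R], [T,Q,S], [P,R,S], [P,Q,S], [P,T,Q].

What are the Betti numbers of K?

b_0 = 1, b_1 = 0, b_2 = 1.

We work with the vertex ordering P < Q < R < S < T. The simplices of K, each written with vertices in increasing order, are:

  0-simplices (5): P, Q, R, S, T
  1-simplices (9): PQ, PR, PS, PT, QS, QT, RS, RT, ST
  2-simplices (6): PQS, PQT, PRS, PRT, QST, RST

giving chain groups C_0 ≅ Z^5, C_1 ≅ Z^9, C_2 ≅ Z^6.

Boundary ∂_1: C_1 → C_0 maps an edge to its endpoints' difference, ∂[p,q] = q − p.
This gives a 5×9 integer matrix of rank 4; reducing to Smith normal form yields diagonal entries (1,1,1,1).

∂_2: C_2 → C_1 sends each 2-simplex [p,q,r] to [q,r] − [p,r] + [p,q]. For instance
  ∂PQS = QS − PS + PQ,
  ∂PQT = QT − PT + PQ.
The 9×6 boundary matrix has rank 5 and Smith normal form diag(1,1,1,1,1).

From H_k ≅ ker(∂_k) / im(∂_{k+1}) we obtain:

  H_0: rank C_0 − rank ∂_1 = 5 − 4 = 1, and the invariant factors of ∂_1 are all 1, so H_0 = Z.
  H_1: rank ker ∂_1 − rank ∂_2 = (9 − 4) − 5 = 0, and the invariant factors of ∂_2 are all 1, so H_1 = 0.
  H_2: rank ker ∂_2 − rank ∂_3 = (6 − 5) − 0 = 1, and there is no ∂_3, so H_2 = Z.

(K is a triangulation of the 2-sphere S^2.)

Hence the Betti numbers are b_0 = 1, b_1 = 0, b_2 = 1.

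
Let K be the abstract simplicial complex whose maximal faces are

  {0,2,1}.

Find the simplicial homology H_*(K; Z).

H_0 = Z,  H_1 = 0,  H_2 = 0.

Fix the vertex order 0 < 1 < 2 and write every simplex with vertices in increasing order. Then dim K = 2 and the simplices of K are:

  0-simplices (3): [0], [1], [2]
  1-simplices (3): [0,1], [0,2], [1,2]
  2-simplices (1): [0,1,2]

so the chain groups are C_0 ≅ Z^3, C_1 ≅ Z^3, C_2 ≅ Z^1.

Boundary ∂_1: C_1 → C_0 sends each edge [p,q] (with p < q) to q − p. For instance
  ∂[0,1] = [1] − [0].
As a 3×3 matrix over Z this has rank 2, with invariant factors (1,1).

∂_2: C_2 → C_1 acts by ∂[p,q,r] = [q,r] − [p,r] + [p,q]. For instance
  ∂[0,1,2] = [1,2] − [0,2] + [0,1].
As a 3×1 matrix over Z this has rank 1, with invariant factors (1).

Now H_k = ker ∂_k / im ∂_{k+1}, so:

  H_0: rank C_0 − rank ∂_1 = 3 − 2 = 1, and the invariant factors of ∂_1 are all 1, so H_0 ≅ Z.
  H_1: rank ker ∂_1 − rank ∂_2 = (3 − 2) − 1 = 0, and the invariant factors of ∂_2 are all 1, so H_1 ≅ 0.
  H_2: rank ker ∂_2 − rank ∂_3 = (1 − 1) − 0 = 0, and there is no ∂_3, so H_2 ≅ 0.

As a check, the Euler characteristic is 3 − 3 + 1 = 1, which agrees with 1 − 0 + 0 = 1.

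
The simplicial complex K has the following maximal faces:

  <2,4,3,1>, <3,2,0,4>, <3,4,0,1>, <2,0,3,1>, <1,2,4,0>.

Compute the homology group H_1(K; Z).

H_1 = 0.

K has 5 vertices, 10 edges, 10 triangles, 5 3-simplices.
rank ∂_1 = 4, rank ∂_2 = 6 ⇒ b_1 = 10 − 4 − 6 = 0; all invariant factors of ∂_2 are 1 so no torsion. So H_1 = 0.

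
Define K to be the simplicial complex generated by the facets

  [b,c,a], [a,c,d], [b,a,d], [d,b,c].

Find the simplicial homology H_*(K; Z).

Order the vertices as a < b < c < d. Listing each simplex with vertices in this order, K has dimension 2 with simplices:

  0-simplices (4): a, b, c, d
  1-simplices (6): ab, ac, ad, bc, bd, cd
  2-simplices (4): abc, abd, acd, bcd

Hence C_0 ≅ Z^4, C_1 ≅ Z^6, C_2 ≅ Z^4.

The boundary map ∂_1: C_1 → C_0 is given by ∂[p,q] = [q] − [p]. For instance
  ∂cd = d − c.
The resulting 4×6 matrix has rank 3, and its Smith normal form has invariant factors (1,1,1).

The boundary map ∂_2: C_2 → C_1 maps a triangle to the signed sum of its edges. For instance
  ∂abd = bd − ad + ab,
  ∂acd = cd − ad + ac.
The resulting 6×4 matrix has rank 3, and its Smith normal form has invariant factors (1,1,1).

From H_k ≅ ker(∂_k) / im(∂_{k+1}) we obtain:

  H_0: rank C_0 − rank ∂_1 = 4 − 3 = 1, and the invariant factors of ∂_1 are all 1, so H_0 ≅ Z.
  H_1: rank ker ∂_1 − rank ∂_2 = (6 − 3) − 3 = 0, and the invariant factors of ∂_2 are all 1, so H_1 ≅ 0.
  H_2: rank ker ∂_2 − rank ∂_3 = (4 − 3) − 0 = 1, and there is no ∂_3, so H_2 ≅ Z.

As a check, the Euler characteristic is 4 − 6 + 4 = 2, which agrees with 1 − 0 + 1 = 2.

H_0 ≅ Z,  H_1 = 0,  H_2 ≅ Z.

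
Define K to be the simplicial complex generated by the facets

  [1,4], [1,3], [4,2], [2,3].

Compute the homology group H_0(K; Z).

Fix the vertex order 1 < 2 < 3 < 4 and write every simplex with vertices in increasing order. Then dim K = 1 and the simplices of K are:

  0-simplices (4): [1], [2], [3], [4]
  1-simplices (4): [1,3], [1,4], [2,3], [2,4]

giving chain groups C_0 ≅ Z^4, C_1 ≅ Z^4.

The boundary map ∂_1: C_1 → C_0 sends each edge [p,q] (with p < q) to q − p. For instance
  ∂[1,3] = [3] − [1].
This gives a 4×4 integer matrix of rank 3; reducing to Smith normal form yields diagonal entries (1,1,1).

From H_k ≅ ker(∂_k) / im(∂_{k+1}) we obtain:

  H_0: rank C_0 − rank ∂_1 = 4 − 3 = 1, and the invariant factors of ∂_1 are all 1, so H_0 = Z.

H_0 ≅ Z.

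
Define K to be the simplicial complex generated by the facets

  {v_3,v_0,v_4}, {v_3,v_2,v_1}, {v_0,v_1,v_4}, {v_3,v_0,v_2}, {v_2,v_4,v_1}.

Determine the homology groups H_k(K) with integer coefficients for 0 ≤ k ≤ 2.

K has 5 vertices, 10 edges, 5 triangles.
rank ∂_0 = 0, rank ∂_1 = 4 ⇒ b_0 = 5 − 0 − 4 = 1; all invariant factors of ∂_1 are 1 so no torsion. So H_0 = Z.
rank ∂_1 = 4, rank ∂_2 = 5 ⇒ b_1 = 10 − 4 − 5 = 1; all invariant factors of ∂_2 are 1 so no torsion. So H_1 = Z.
rank ∂_2 = 5, rank ∂_3 = 0 ⇒ b_2 = 5 − 5 − 0 = 0. So H_2 = 0.

H_0 = Z,  H_1 = Z,  H_2 = 0.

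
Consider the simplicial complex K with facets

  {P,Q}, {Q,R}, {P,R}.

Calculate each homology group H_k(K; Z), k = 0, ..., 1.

Fix the vertex order P < Q < R and write every simplex with vertices in increasing order. Then dim K = 1 and the simplices of K are:

  0-simplices (3): P, Q, R
  1-simplices (3): PQ, PR, QR

so the chain groups are C_0 ≅ Z^3, C_1 ≅ Z^3.

The boundary map ∂_1: C_1 → C_0 sends each edge [p,q] (with p < q) to q − p.
The 3×3 boundary matrix has rank 2 and Smith normal form diag(1,1).

Computing H_k = (kernel of ∂_k) / (image of ∂_{k+1}):

  H_0: rank C_0 − rank ∂_1 = 3 − 2 = 1, and the invariant factors of ∂_1 are all 1, so H_0 ≅ Z.
  H_1: rank ker ∂_1 − rank ∂_2 = (3 − 2) − 0 = 1, and there is no ∂_2, so H_1 ≅ Z.

(K is a triangulation of the circle S^1.)

H_0 ≅ Z,  H_1 ≅ Z.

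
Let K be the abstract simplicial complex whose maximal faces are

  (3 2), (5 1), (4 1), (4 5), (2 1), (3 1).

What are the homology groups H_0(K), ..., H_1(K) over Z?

Fix the vertex order 1 < 2 < 3 < 4 < 5 and write every simplex with vertices in increasing order. Then dim K = 1 and the simplices of K are:

  0-simplices (5): [1], [2], [3], [4], [5]
  1-simplices (6): [1,2], [1,3], [1,4], [1,5], [2,3], [4,5]

giving chain groups C_0 ≅ Z^5, C_1 ≅ Z^6.

Boundary ∂_1: C_1 → C_0 is given by ∂[p,q] = [q] − [p]. For instance
  ∂[1,4] = [4] − [1].
The 5×6 boundary matrix has rank 4 and Smith normal form diag(1,1,1,1).

From H_k ≅ ker(∂_k) / im(∂_{k+1}) we obtain:

  H_0: rank C_0 − rank ∂_1 = 5 − 4 = 1, and the invariant factors of ∂_1 are all 1, so H_0 = Z.
  H_1: rank ker ∂_1 − rank ∂_2 = (6 − 4) − 0 = 2, and there is no ∂_2, so H_1 = Z^2.

(K is a triangulation of a wedge of 2 circles.)

H_0 ≅ Z,  H_1 ≅ Z^2.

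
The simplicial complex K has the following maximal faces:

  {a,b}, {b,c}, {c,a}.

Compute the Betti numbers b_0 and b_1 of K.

Fix the vertex order a < b < c and write every simplex with vertices in increasing order. Then dim K = 1 and the simplices of K are:

  0-simplices (3): a, b, c
  1-simplices (3): ab, ac, bc

Hence C_0 ≅ Z^3, C_1 ≅ Z^3.

The boundary map ∂_1: C_1 → C_0 is given by ∂[p,q] = [q] − [p]. For instance
  ∂ab = b − a.
This gives a 3×3 integer matrix of rank 2; reducing to Smith normal form yields diagonal entries (1,1).

Reading off H_k = ker ∂_k / im ∂_{k+1}:

  H_0: rank C_0 − rank ∂_1 = 3 − 2 = 1, and the invariant factors of ∂_1 are all 1, so H_0 = Z.
  H_1: rank ker ∂_1 − rank ∂_2 = (3 − 2) − 0 = 1, and there is no ∂_2, so H_1 = Z.

Hence the Betti numbers are b_0 = 1, b_1 = 1.

b_0 = 1, b_1 = 1.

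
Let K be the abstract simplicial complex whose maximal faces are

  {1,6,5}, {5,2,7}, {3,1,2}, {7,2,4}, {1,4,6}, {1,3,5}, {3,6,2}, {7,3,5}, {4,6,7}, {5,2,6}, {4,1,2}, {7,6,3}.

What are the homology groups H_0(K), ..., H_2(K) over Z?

Fix the vertex order 1 < 2 < 3 < 4 < 5 < 6 < 7 and write every simplex with vertices in increasing order. Then dim K = 2 and the simplices of K are:

  0-simplices (7): [1], [2], [3], [4], [5], [6], [7]
  1-simplices (18): [1,2], [1,3], [1,4], [1,5], [1,6], [2,3], [2,4], [2,5], [2,6], [2,7], [3,5], [3,6], [3,7], [4,6], [4,7], [5,6], [5,7], [6,7]
  2-simplices (12): [1,2,3], [1,2,4], [1,3,5], [1,4,6], [1,5,6], [2,3,6], [2,4,7], [2,5,6], [2,5,7], [3,5,7], [3,6,7], [4,6,7]

giving chain groups C_0 ≅ Z^7, C_1 ≅ Z^18, C_2 ≅ Z^12.

Boundary ∂_1: C_1 → C_0 sends each edge [p,q] (with p < q) to q − p.
This gives a 7×18 integer matrix of rank 6; reducing to Smith normal form yields diagonal entries (1,1,1,1,1,1).

Boundary ∂_2: C_2 → C_1 maps a triangle to the signed sum of its edges. For instance
  ∂[2,5,6] = [5,6] − [2,6] + [2,5],
  ∂[3,5,7] = [5,7] − [3,7] + [3,5].
This gives a 18×12 integer matrix of rank 12; reducing to Smith normal form yields diagonal entries (1,1,1,1,1,1,1,1,1,1,1,2).

Reading off H_k = ker ∂_k / im ∂_{k+1}:

  H_0: rank C_0 − rank ∂_1 = 7 − 6 = 1, and the invariant factors of ∂_1 are all 1, so H_0 = Z.
  H_1: rank ker ∂_1 − rank ∂_2 = (18 − 6) − 12 = 0, and ∂_2 has invariant factor 2 > 1, so H_1 = Z/2Z.
  H_2: rank ker ∂_2 − rank ∂_3 = (12 − 12) − 0 = 0, and there is no ∂_3, so H_2 = 0.

As a check, the Euler characteristic is 7 − 18 + 12 = 1, which agrees with 1 − 0 + 0 = 1.

H_0 = Z,  H_1 = Z/2Z,  H_2 = 0.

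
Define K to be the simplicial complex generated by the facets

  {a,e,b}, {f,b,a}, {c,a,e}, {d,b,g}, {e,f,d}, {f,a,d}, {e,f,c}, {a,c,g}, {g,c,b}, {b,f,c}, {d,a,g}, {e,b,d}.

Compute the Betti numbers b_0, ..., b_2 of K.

Take the total order a < b < c < d < e < f < g on the vertex set. Then K (dimension 2) consists of the simplices:

  0-simplices (7): a, b, c, d, e, f, g
  1-simplices (18): ab, ac, ad, ae, af, ag, bc, bd, be, bf, bg, ce, cf, cg, de, df, dg, ef
  2-simplices (12): abe, abf, ace, acg, adf, adg, bcf, bcg, bde, bdg, cef, def

so the chain groups are C_0 ≅ Z^7, C_1 ≅ Z^18, C_2 ≅ Z^12.

The boundary map ∂_1: C_1 → C_0 maps an edge to its endpoints' difference, ∂[p,q] = q − p. For instance
  ∂ae = e − a.
The resulting 7×18 matrix has rank 6, and its Smith normal form has invariant factors (1,1,1,1,1,1).

The boundary map ∂_2: C_2 → C_1 acts by ∂[p,q,r] = [q,r] − [p,r] + [p,q]. For instance
  ∂abe = be − ae + ab,
  ∂bcg = cg − bg + bc.
This gives a 18×12 integer matrix of rank 12; reducing to Smith normal form yields diagonal entries (1,1,1,1,1,1,1,1,1,1,1,2).

Computing H_k = (kernel of ∂_k) / (image of ∂_{k+1}):

  H_0: rank C_0 − rank ∂_1 = 7 − 6 = 1, and the invariant factors of ∂_1 are all 1, so H_0 = Z.
  H_1: rank ker ∂_1 − rank ∂_2 = (18 − 6) − 12 = 0, and ∂_2 has invariant factor 2 > 1, so H_1 = Z/2.
  H_2: rank ker ∂_2 − rank ∂_3 = (12 − 12) − 0 = 0, and there is no ∂_3, so H_2 = 0.

Hence the Betti numbers are b_0 = 1, b_1 = 0, b_2 = 0.

b_0 = 1, b_1 = 0, b_2 = 0.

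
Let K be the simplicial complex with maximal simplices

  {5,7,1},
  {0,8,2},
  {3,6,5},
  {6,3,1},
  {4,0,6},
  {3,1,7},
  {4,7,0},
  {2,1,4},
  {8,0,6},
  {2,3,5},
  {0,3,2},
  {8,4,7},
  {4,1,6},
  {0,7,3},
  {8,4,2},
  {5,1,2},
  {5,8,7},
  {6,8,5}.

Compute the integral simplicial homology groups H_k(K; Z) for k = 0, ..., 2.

We work with the vertex ordering 0 < 1 < 2 < 3 < 4 < 5 < 6 < 7 < 8. The simplices of K, each written with vertices in increasing order, are:

  0-simplices (9): [0], [1], [2], [3], [4], [5], [6], [7], [8]
  1-simplices (27): (27 of them)
  2-simplices (18): [0,2,3], [0,2,8], [0,3,7], [0,4,6], [0,4,7], [0,6,8], [1,2,4], [1,2,5], [1,3,6], [1,3,7], [1,4,6], [1,5,7], [2,3,5], [2,4,8], [3,5,6], [4,7,8], [5,6,8], [5,7,8]

giving chain groups C_0 ≅ Z^9, C_1 ≅ Z^27, C_2 ≅ Z^18.

∂_1: C_1 → C_0 sends each edge [p,q] (with p < q) to q − p. For instance
  ∂[0,8] = [8] − [0].
The 9×27 boundary matrix has rank 8 and Smith normal form diag(1,1,1,1,1,1,1,1).

Boundary ∂_2: C_2 → C_1 maps a triangle to the signed sum of its edges. For instance
  ∂[1,3,6] = [3,6] − [1,6] + [1,3],
  ∂[2,4,8] = [4,8] − [2,8] + [2,4].
The resulting 27×18 matrix has rank 18, and its Smith normal form has invariant factors (1,1,1,1,1,1,1,1,1,1,1,1,1,1,1,1,1,2).

Reading off H_k = ker ∂_k / im ∂_{k+1}:

  H_0: rank C_0 − rank ∂_1 = 9 − 8 = 1, and the invariant factors of ∂_1 are all 1, so H_0 = Z.
  H_1: rank ker ∂_1 − rank ∂_2 = (27 − 8) − 18 = 1, and ∂_2 has invariant factor 2 > 1, so H_1 = Z ⊕ Z/2.
  H_2: rank ker ∂_2 − rank ∂_3 = (18 − 18) − 0 = 0, and there is no ∂_3, so H_2 = 0.

H_0 ≅ Z,  H_1 ≅ Z ⊕ Z/2,  H_2 = 0.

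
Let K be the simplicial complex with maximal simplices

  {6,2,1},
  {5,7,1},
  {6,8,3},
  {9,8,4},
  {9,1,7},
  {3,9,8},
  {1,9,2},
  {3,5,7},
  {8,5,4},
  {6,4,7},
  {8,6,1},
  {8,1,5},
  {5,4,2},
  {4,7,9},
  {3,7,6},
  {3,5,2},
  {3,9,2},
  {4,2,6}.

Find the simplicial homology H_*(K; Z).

Fix the vertex order 1 < 2 < 3 < 4 < 5 < 6 < 7 < 8 < 9 and write every simplex with vertices in increasing order. Then dim K = 2 and the simplices of K are:

  0-simplices (9): [1], [2], [3], [4], [5], [6], [7], [8], [9]
  1-simplices (27): (27 of them)
  2-simplices (18): [1,2,6], [1,2,9], [1,5,7], [1,5,8], [1,6,8], [1,7,9], [2,3,5], [2,3,9], [2,4,5], [2,4,6], [3,5,7], [3,6,7], [3,6,8], [3,8,9], [4,5,8], [4,6,7], [4,7,9], [4,8,9]

so the chain groups are C_0 ≅ Z^9, C_1 ≅ Z^27, C_2 ≅ Z^18.

∂_1: C_1 → C_0 sends each edge [p,q] (with p < q) to q − p. For instance
  ∂[1,7] = [7] − [1].
The resulting 9×27 matrix has rank 8, and its Smith normal form has invariant factors (1,1,1,1,1,1,1,1).

∂_2: C_2 → C_1 maps a triangle to the signed sum of its edges. For instance
  ∂[2,4,5] = [4,5] − [2,5] + [2,4],
  ∂[3,5,7] = [5,7] − [3,7] + [3,5].
This gives a 27×18 integer matrix of rank 17; reducing to Smith normal form yields diagonal entries (1,1,1,1,1,1,1,1,1,1,1,1,1,1,1,1,1).

Now H_k = ker ∂_k / im ∂_{k+1}, so:

  H_0: rank C_0 − rank ∂_1 = 9 − 8 = 1, and the invariant factors of ∂_1 are all 1, so H_0 = Z.
  H_1: rank ker ∂_1 − rank ∂_2 = (27 − 8) − 17 = 2, and the invariant factors of ∂_2 are all 1, so H_1 = Z^2.
  H_2: rank ker ∂_2 − rank ∂_3 = (18 − 17) − 0 = 1, and there is no ∂_3, so H_2 = Z.

As a check, the Euler characteristic is 9 − 27 + 18 = 0, which agrees with 1 − 2 + 1 = 0.
(K is a triangulation of the torus T^2.)

H_0 = Z,  H_1 = Z^2,  H_2 = Z.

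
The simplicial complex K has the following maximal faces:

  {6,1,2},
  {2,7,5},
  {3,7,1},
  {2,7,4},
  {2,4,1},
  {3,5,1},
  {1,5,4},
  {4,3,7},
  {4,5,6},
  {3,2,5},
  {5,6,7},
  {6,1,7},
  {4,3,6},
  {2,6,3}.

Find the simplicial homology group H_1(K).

We work with the vertex ordering 1 < 2 < 3 < 4 < 5 < 6 < 7. The simplices of K, each written with vertices in increasing order, are:

  0-simplices (7): [1], [2], [3], [4], [5], [6], [7]
  1-simplices (21): [1,2], [1,3], [1,4], [1,5], [1,6], [1,7], [2,3], [2,4], [2,5], [2,6], [2,7], [3,4], [3,5], [3,6], [3,7], [4,5], [4,6], [4,7], [5,6], [5,7], [6,7]
  2-simplices (14): [1,2,4], [1,2,6], [1,3,5], [1,3,7], [1,4,5], [1,6,7], [2,3,5], [2,3,6], [2,4,7], [2,5,7], [3,4,6], [3,4,7], [4,5,6], [5,6,7]

so the chain groups are C_0 ≅ Z^7, C_1 ≅ Z^21, C_2 ≅ Z^14.

The boundary map ∂_1: C_1 → C_0 is given by ∂[p,q] = [q] − [p].
The 7×21 boundary matrix has rank 6 and Smith normal form diag(1,1,1,1,1,1).

The boundary map ∂_2: C_2 → C_1 maps a triangle to the signed sum of its edges. For instance
  ∂[5,6,7] = [6,7] − [5,7] + [5,6],
  ∂[3,4,7] = [4,7] − [3,7] + [3,4].
The resulting 21×14 matrix has rank 13, and its Smith normal form has invariant factors (1,1,1,1,1,1,1,1,1,1,1,1,1).

Computing H_k = (kernel of ∂_k) / (image of ∂_{k+1}):

  H_1: rank ker ∂_1 − rank ∂_2 = (21 − 6) − 13 = 2, and the invariant factors of ∂_2 are all 1, so H_1 ≅ Z^2.

H_1 = Z^2.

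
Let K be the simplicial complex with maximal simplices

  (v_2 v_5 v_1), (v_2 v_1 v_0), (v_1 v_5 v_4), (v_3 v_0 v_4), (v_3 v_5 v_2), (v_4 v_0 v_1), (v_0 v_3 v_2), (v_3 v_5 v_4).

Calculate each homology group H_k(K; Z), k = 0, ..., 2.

H_0 ≅ Z,  H_1 = 0,  H_2 ≅ Z.

Fix the vertex order v_0 < v_1 < v_2 < v_3 < v_4 < v_5 and write every simplex with vertices in increasing order. Then dim K = 2 and the simplices of K are:

  0-simplices (6): [v_0], [v_1], [v_2], [v_3], [v_4], [v_5]
  1-simplices (12): [v_0,v_1], [v_0,v_2], [v_0,v_3], [v_0,v_4], [v_1,v_2], [v_1,v_4], [v_1,v_5], [v_2,v_3], [v_2,v_5], [v_3,v_4], [v_3,v_5], [v_4,v_5]
  2-simplices (8): [v_0,v_1,v_2], [v_0,v_1,v_4], [v_0,v_2,v_3], [v_0,v_3,v_4], [v_1,v_2,v_5], [v_1,v_4,v_5], [v_2,v_3,v_5], [v_3,v_4,v_5]

so the chain groups are C_0 ≅ Z^6, C_1 ≅ Z^12, C_2 ≅ Z^8.

The boundary map ∂_1: C_1 → C_0 is given by ∂[p,q] = [q] − [p].
As a 6×12 matrix over Z this has rank 5, with invariant factors (1,1,1,1,1).

The boundary map ∂_2: C_2 → C_1 acts by ∂[p,q,r] = [q,r] − [p,r] + [p,q]. For instance
  ∂[v_1,v_4,v_5] = [v_4,v_5] − [v_1,v_5] + [v_1,v_4],
  ∂[v_0,v_1,v_2] = [v_1,v_2] − [v_0,v_2] + [v_0,v_1].
As a 12×8 matrix over Z this has rank 7, with invariant factors (1,1,1,1,1,1,1).

Now H_k = ker ∂_k / im ∂_{k+1}, so:

  H_0: rank C_0 − rank ∂_1 = 6 − 5 = 1, and the invariant factors of ∂_1 are all 1, so H_0 = Z.
  H_1: rank ker ∂_1 − rank ∂_2 = (12 − 5) − 7 = 0, and the invariant factors of ∂_2 are all 1, so H_1 = 0.
  H_2: rank ker ∂_2 − rank ∂_3 = (8 − 7) − 0 = 1, and there is no ∂_3, so H_2 = Z.

As a check, the Euler characteristic is 6 − 12 + 8 = 2, which agrees with 1 − 0 + 1 = 2.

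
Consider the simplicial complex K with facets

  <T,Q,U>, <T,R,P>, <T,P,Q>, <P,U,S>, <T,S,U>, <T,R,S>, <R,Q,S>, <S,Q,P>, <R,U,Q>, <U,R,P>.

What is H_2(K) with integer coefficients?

H_2 ≅ 0.

Order the vertices as P < Q < R < S < T < U. Listing each simplex with vertices in this order, K has dimension 2 with simplices:

  0-simplices (6): P, Q, R, S, T, U
  1-simplices (15): PQ, PR, PS, PT, PU, QR, QS, QT, QU, RS, RT, RU, ST, SU, TU
  2-simplices (10): PQS, PQT, PRT, PRU, PSU, QRS, QRU, QTU, RST, STU

Hence C_0 ≅ Z^6, C_1 ≅ Z^15, C_2 ≅ Z^10.

The boundary map ∂_1: C_1 → C_0 is given by ∂[p,q] = [q] − [p].
This gives a 6×15 integer matrix of rank 5; reducing to Smith normal form yields diagonal entries (1,1,1,1,1).

The boundary map ∂_2: C_2 → C_1 maps a triangle to the signed sum of its edges. For instance
  ∂PSU = SU − PU + PS,
  ∂RST = ST − RT + RS.
The resulting 15×10 matrix has rank 10, and its Smith normal form has invariant factors (1,1,1,1,1,1,1,1,1,2).

Computing H_k = (kernel of ∂_k) / (image of ∂_{k+1}):

  H_2: rank ker ∂_2 − rank ∂_3 = (10 − 10) − 0 = 0, and there is no ∂_3, so H_2 = 0.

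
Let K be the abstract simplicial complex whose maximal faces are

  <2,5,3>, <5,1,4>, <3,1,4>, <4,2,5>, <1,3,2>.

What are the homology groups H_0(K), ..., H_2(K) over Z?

H_0 = Z,  H_1 = Z,  H_2 = 0.

We work with the vertex ordering 1 < 2 < 3 < 4 < 5. The simplices of K, each written with vertices in increasing order, are:

  0-simplices (5): [1], [2], [3], [4], [5]
  1-simplices (10): [1,2], [1,3], [1,4], [1,5], [2,3], [2,4], [2,5], [3,4], [3,5], [4,5]
  2-simplices (5): [1,2,3], [1,3,4], [1,4,5], [2,3,5], [2,4,5]

Hence C_0 ≅ Z^5, C_1 ≅ Z^10, C_2 ≅ Z^5.

The boundary map ∂_1: C_1 → C_0 sends each edge [p,q] (with p < q) to q − p. For instance
  ∂[2,4] = [4] − [2].
The 5×10 boundary matrix has rank 4 and Smith normal form diag(1,1,1,1).

∂_2: C_2 → C_1 maps a triangle to the signed sum of its edges. For instance
  ∂[1,2,3] = [2,3] − [1,3] + [1,2],
  ∂[2,4,5] = [4,5] − [2,5] + [2,4].
As a 10×5 matrix over Z this has rank 5, with invariant factors (1,1,1,1,1).

From H_k ≅ ker(∂_k) / im(∂_{k+1}) we obtain:

  H_0: rank C_0 − rank ∂_1 = 5 − 4 = 1, and the invariant factors of ∂_1 are all 1, so H_0 ≅ Z.
  H_1: rank ker ∂_1 − rank ∂_2 = (10 − 4) − 5 = 1, and the invariant factors of ∂_2 are all 1, so H_1 ≅ Z.
  H_2: rank ker ∂_2 − rank ∂_3 = (5 − 5) − 0 = 0, and there is no ∂_3, so H_2 ≅ 0.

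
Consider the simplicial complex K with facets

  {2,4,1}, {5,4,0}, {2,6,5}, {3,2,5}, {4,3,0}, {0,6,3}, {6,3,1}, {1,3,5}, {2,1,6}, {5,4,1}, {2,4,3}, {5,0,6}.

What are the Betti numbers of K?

Order the vertices as 0 < 1 < 2 < 3 < 4 < 5 < 6. Listing each simplex with vertices in this order, K has dimension 2 with simplices:

  0-simplices (7): [0], [1], [2], [3], [4], [5], [6]
  1-simplices (18): [0,3], [0,4], [0,5], [0,6], [1,2], [1,3], [1,4], [1,5], [1,6], [2,3], [2,4], [2,5], [2,6], [3,4], [3,5], [3,6], [4,5], [5,6]
  2-simplices (12): [0,3,4], [0,3,6], [0,4,5], [0,5,6], [1,2,4], [1,2,6], [1,3,5], [1,3,6], [1,4,5], [2,3,4], [2,3,5], [2,5,6]

giving chain groups C_0 ≅ Z^7, C_1 ≅ Z^18, C_2 ≅ Z^12.

Boundary ∂_1: C_1 → C_0 maps an edge to its endpoints' difference, ∂[p,q] = q − p.
This gives a 7×18 integer matrix of rank 6; reducing to Smith normal form yields diagonal entries (1,1,1,1,1,1).

∂_2: C_2 → C_1 maps a triangle to the signed sum of its edges. For instance
  ∂[1,4,5] = [4,5] − [1,5] + [1,4],
  ∂[1,3,6] = [3,6] − [1,6] + [1,3].
As a 18×12 matrix over Z this has rank 12, with invariant factors (1,1,1,1,1,1,1,1,1,1,1,2).

Reading off H_k = ker ∂_k / im ∂_{k+1}:

  H_0: rank C_0 − rank ∂_1 = 7 − 6 = 1, and the invariant factors of ∂_1 are all 1, so H_0 ≅ Z.
  H_1: rank ker ∂_1 − rank ∂_2 = (18 − 6) − 12 = 0, and ∂_2 has invariant factor 2 > 1, so H_1 ≅ Z_2.
  H_2: rank ker ∂_2 − rank ∂_3 = (12 − 12) − 0 = 0, and there is no ∂_3, so H_2 ≅ 0.

(K is a triangulation of the real projective plane RP^2.)

Hence the Betti numbers are b_0 = 1, b_1 = 0, b_2 = 0.

b_0 = 1, b_1 = 0, b_2 = 0.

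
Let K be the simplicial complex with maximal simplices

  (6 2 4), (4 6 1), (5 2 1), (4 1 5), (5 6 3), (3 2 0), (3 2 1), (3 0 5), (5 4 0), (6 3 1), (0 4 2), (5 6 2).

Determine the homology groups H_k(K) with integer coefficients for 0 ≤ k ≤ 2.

K has 7 vertices, 18 edges, 12 triangles.
rank ∂_0 = 0, rank ∂_1 = 6 ⇒ b_0 = 7 − 0 − 6 = 1; all invariant factors of ∂_1 are 1 so no torsion. So H_0 = Z.
rank ∂_1 = 6, rank ∂_2 = 12 ⇒ b_1 = 18 − 6 − 12 = 0; ∂_2 has invariant factor(s) [2] giving torsion. So H_1 = Z/2.
rank ∂_2 = 12, rank ∂_3 = 0 ⇒ b_2 = 12 − 12 − 0 = 0. So H_2 = 0.

H_0 ≅ Z,  H_1 ≅ Z/2,  H_2 = 0.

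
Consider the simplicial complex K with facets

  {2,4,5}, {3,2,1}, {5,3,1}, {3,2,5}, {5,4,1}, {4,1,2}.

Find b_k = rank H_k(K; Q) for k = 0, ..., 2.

b_0 = 1, b_1 = 0, b_2 = 1.

We work with the vertex ordering 1 < 2 < 3 < 4 < 5. The simplices of K, each written with vertices in increasing order, are:

  0-simplices (5): [1], [2], [3], [4], [5]
  1-simplices (9): [1,2], [1,3], [1,4], [1,5], [2,3], [2,4], [2,5], [3,5], [4,5]
  2-simplices (6): [1,2,3], [1,2,4], [1,3,5], [1,4,5], [2,3,5], [2,4,5]

so the chain groups are C_0 ≅ Z^5, C_1 ≅ Z^9, C_2 ≅ Z^6.

Boundary ∂_1: C_1 → C_0 is given by ∂[p,q] = [q] − [p].
The 5×9 boundary matrix has rank 4 and Smith normal form diag(1,1,1,1).

∂_2: C_2 → C_1 acts by ∂[p,q,r] = [q,r] − [p,r] + [p,q]. For instance
  ∂[2,4,5] = [4,5] − [2,5] + [2,4],
  ∂[1,4,5] = [4,5] − [1,5] + [1,4].
As a 9×6 matrix over Z this has rank 5, with invariant factors (1,1,1,1,1).

Reading off H_k = ker ∂_k / im ∂_{k+1}:

  H_0: rank C_0 − rank ∂_1 = 5 − 4 = 1, and the invariant factors of ∂_1 are all 1, so H_0 = Z.
  H_1: rank ker ∂_1 − rank ∂_2 = (9 − 4) − 5 = 0, and the invariant factors of ∂_2 are all 1, so H_1 = 0.
  H_2: rank ker ∂_2 − rank ∂_3 = (6 − 5) − 0 = 1, and there is no ∂_3, so H_2 = Z.

(K is a triangulation of the 2-sphere S^2.)

Hence the Betti numbers are b_0 = 1, b_1 = 0, b_2 = 1.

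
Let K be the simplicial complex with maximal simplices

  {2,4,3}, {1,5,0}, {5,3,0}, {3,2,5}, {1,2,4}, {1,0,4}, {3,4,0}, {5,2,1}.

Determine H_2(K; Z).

H_2 = Z.

Take the total order 0 < 1 < 2 < 3 < 4 < 5 on the vertex set. Then K (dimension 2) consists of the simplices:

  0-simplices (6): [0], [1], [2], [3], [4], [5]
  1-simplices (12): [0,1], [0,3], [0,4], [0,5], [1,2], [1,4], [1,5], [2,3], [2,4], [2,5], [3,4], [3,5]
  2-simplices (8): [0,1,4], [0,1,5], [0,3,4], [0,3,5], [1,2,4], [1,2,5], [2,3,4], [2,3,5]

Hence C_0 ≅ Z^6, C_1 ≅ Z^12, C_2 ≅ Z^8.

Boundary ∂_1: C_1 → C_0 is given by ∂[p,q] = [q] − [p].
As a 6×12 matrix over Z this has rank 5, with invariant factors (1,1,1,1,1).

∂_2: C_2 → C_1 maps a triangle to the signed sum of its edges. For instance
  ∂[1,2,5] = [2,5] − [1,5] + [1,2],
  ∂[1,2,4] = [2,4] − [1,4] + [1,2].
This gives a 12×8 integer matrix of rank 7; reducing to Smith normal form yields diagonal entries (1,1,1,1,1,1,1).

Now H_k = ker ∂_k / im ∂_{k+1}, so:

  H_2: rank ker ∂_2 − rank ∂_3 = (8 − 7) − 0 = 1, and there is no ∂_3, so H_2 = Z.

(K is a triangulation of the 2-sphere S^2.)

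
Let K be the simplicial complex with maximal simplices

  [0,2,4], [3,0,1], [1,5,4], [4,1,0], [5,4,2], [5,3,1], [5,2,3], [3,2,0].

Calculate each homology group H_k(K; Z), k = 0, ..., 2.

K has 6 vertices, 12 edges, 8 triangles.
rank ∂_0 = 0, rank ∂_1 = 5 ⇒ b_0 = 6 − 0 − 5 = 1; all invariant factors of ∂_1 are 1 so no torsion. So H_0 = Z.
rank ∂_1 = 5, rank ∂_2 = 7 ⇒ b_1 = 12 − 5 − 7 = 0; all invariant factors of ∂_2 are 1 so no torsion. So H_1 = 0.
rank ∂_2 = 7, rank ∂_3 = 0 ⇒ b_2 = 8 − 7 − 0 = 1. So H_2 = Z.

H_0 = Z,  H_1 = 0,  H_2 = Z.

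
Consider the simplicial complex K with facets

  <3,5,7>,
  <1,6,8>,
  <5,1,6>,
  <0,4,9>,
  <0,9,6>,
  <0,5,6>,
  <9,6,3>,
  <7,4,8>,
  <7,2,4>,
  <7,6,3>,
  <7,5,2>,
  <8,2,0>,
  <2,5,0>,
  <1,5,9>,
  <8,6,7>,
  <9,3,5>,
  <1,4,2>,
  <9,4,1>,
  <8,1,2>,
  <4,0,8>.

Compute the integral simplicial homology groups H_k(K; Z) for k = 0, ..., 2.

Take the total order 0 < 1 < 2 < 3 < 4 < 5 < 6 < 7 < 8 < 9 on the vertex set. Then K (dimension 2) consists of the simplices:

  0-simplices (10): [0], [1], [2], [3], [4], [5], [6], [7], [8], [9]
  1-simplices (30): (30 of them)
  2-simplices (20): (20 of them)

Hence C_0 ≅ Z^10, C_1 ≅ Z^30, C_2 ≅ Z^20.

The boundary map ∂_1: C_1 → C_0 is given by ∂[p,q] = [q] − [p]. For instance
  ∂[1,8] = [8] − [1].
This gives a 10×30 integer matrix of rank 9; reducing to Smith normal form yields diagonal entries (1,1,1,1,1,1,1,1,1).

Boundary ∂_2: C_2 → C_1 sends each 2-simplex [p,q,r] to [q,r] − [p,r] + [p,q]. For instance
  ∂[4,7,8] = [7,8] − [4,8] + [4,7],
  ∂[0,2,8] = [2,8] − [0,8] + [0,2].
The 30×20 boundary matrix has rank 20 and Smith normal form diag(1,1,1,1,1,1,1,1,1,1,1,1,1,1,1,1,1,1,1,2).

Now H_k = ker ∂_k / im ∂_{k+1}, so:

  H_0: rank C_0 − rank ∂_1 = 10 − 9 = 1, and the invariant factors of ∂_1 are all 1, so H_0 ≅ Z.
  H_1: rank ker ∂_1 − rank ∂_2 = (30 − 9) − 20 = 1, and ∂_2 has invariant factor 2 > 1, so H_1 ≅ Z ⊕ Z/2.
  H_2: rank ker ∂_2 − rank ∂_3 = (20 − 20) − 0 = 0, and there is no ∂_3, so H_2 ≅ 0.

H_0 ≅ Z,  H_1 ≅ Z ⊕ Z/2,  H_2 = 0.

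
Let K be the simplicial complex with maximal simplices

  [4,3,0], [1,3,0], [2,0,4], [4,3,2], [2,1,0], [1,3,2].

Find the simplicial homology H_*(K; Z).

H_0 ≅ Z,  H_1 = 0,  H_2 ≅ Z.

We work with the vertex ordering 0 < 1 < 2 < 3 < 4. The simplices of K, each written with vertices in increasing order, are:

  0-simplices (5): [0], [1], [2], [3], [4]
  1-simplices (9): [0,1], [0,2], [0,3], [0,4], [1,2], [1,3], [2,3], [2,4], [3,4]
  2-simplices (6): [0,1,2], [0,1,3], [0,2,4], [0,3,4], [1,2,3], [2,3,4]

giving chain groups C_0 ≅ Z^5, C_1 ≅ Z^9, C_2 ≅ Z^6.

∂_1: C_1 → C_0 sends each edge [p,q] (with p < q) to q − p.
The resulting 5×9 matrix has rank 4, and its Smith normal form has invariant factors (1,1,1,1).

The boundary map ∂_2: C_2 → C_1 acts by ∂[p,q,r] = [q,r] − [p,r] + [p,q]. For instance
  ∂[0,2,4] = [2,4] − [0,4] + [0,2],
  ∂[0,1,3] = [1,3] − [0,3] + [0,1].
As a 9×6 matrix over Z this has rank 5, with invariant factors (1,1,1,1,1).

Reading off H_k = ker ∂_k / im ∂_{k+1}:

  H_0: rank C_0 − rank ∂_1 = 5 − 4 = 1, and the invariant factors of ∂_1 are all 1, so H_0 ≅ Z.
  H_1: rank ker ∂_1 − rank ∂_2 = (9 − 4) − 5 = 0, and the invariant factors of ∂_2 are all 1, so H_1 ≅ 0.
  H_2: rank ker ∂_2 − rank ∂_3 = (6 − 5) − 0 = 1, and there is no ∂_3, so H_2 ≅ Z.

(K is a triangulation of the 2-sphere S^2.)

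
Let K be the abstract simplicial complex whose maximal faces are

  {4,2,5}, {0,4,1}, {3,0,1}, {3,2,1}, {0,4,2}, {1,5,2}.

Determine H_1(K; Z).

H_1 ≅ Z.

We work with the vertex ordering 0 < 1 < 2 < 3 < 4 < 5. The simplices of K, each written with vertices in increasing order, are:

  0-simplices (6): [0], [1], [2], [3], [4], [5]
  1-simplices (12): [0,1], [0,2], [0,3], [0,4], [1,2], [1,3], [1,4], [1,5], [2,3], [2,4], [2,5], [4,5]
  2-simplices (6): [0,1,3], [0,1,4], [0,2,4], [1,2,3], [1,2,5], [2,4,5]

Hence C_0 ≅ Z^6, C_1 ≅ Z^12, C_2 ≅ Z^6.

∂_1: C_1 → C_0 sends each edge [p,q] (with p < q) to q − p.
As a 6×12 matrix over Z this has rank 5, with invariant factors (1,1,1,1,1).

Boundary ∂_2: C_2 → C_1 acts by ∂[p,q,r] = [q,r] − [p,r] + [p,q]. For instance
  ∂[1,2,5] = [2,5] − [1,5] + [1,2],
  ∂[0,1,4] = [1,4] − [0,4] + [0,1].
This gives a 12×6 integer matrix of rank 6; reducing to Smith normal form yields diagonal entries (1,1,1,1,1,1).

Reading off H_k = ker ∂_k / im ∂_{k+1}:

  H_1: rank ker ∂_1 − rank ∂_2 = (12 − 5) − 6 = 1, and the invariant factors of ∂_2 are all 1, so H_1 ≅ Z.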